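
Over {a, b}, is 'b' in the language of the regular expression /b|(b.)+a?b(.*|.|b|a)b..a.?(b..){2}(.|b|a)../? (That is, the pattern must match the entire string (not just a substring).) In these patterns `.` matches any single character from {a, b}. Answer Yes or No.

Yes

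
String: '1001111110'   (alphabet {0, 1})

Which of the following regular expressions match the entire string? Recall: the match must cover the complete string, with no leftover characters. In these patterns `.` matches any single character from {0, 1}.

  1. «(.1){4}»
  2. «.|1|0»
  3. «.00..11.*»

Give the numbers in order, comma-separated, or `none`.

1 → no match — must end with '1'
2 → no match
3 → match

3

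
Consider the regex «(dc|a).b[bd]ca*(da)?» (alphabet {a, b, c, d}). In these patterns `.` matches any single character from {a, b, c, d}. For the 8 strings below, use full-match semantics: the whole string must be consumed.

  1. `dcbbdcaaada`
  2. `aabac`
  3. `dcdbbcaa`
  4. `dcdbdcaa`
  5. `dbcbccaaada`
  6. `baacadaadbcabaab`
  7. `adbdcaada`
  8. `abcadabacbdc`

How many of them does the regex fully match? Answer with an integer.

4

1 → match
2 → no match
3 → match
4 → match
5 → no match
6 → no match
7 → match
8 → no match
Total matched: 4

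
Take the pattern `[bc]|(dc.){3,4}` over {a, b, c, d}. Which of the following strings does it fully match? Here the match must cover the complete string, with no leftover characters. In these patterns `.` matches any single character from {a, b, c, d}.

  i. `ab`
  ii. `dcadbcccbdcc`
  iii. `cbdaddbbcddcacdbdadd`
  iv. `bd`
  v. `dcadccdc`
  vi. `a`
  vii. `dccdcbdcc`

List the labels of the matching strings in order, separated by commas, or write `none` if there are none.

vii

i → no match
ii → no match
iii → no match
iv → no match
v → no match
vi → no match
vii → match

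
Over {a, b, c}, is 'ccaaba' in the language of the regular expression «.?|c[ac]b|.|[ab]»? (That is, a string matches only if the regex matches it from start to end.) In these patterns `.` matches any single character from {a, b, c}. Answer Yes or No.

No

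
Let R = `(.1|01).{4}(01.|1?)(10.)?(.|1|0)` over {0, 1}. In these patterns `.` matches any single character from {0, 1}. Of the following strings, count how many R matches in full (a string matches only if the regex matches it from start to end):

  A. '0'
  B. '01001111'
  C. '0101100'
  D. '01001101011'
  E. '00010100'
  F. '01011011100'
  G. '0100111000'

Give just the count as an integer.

A. '0' → no match
B. '01001111' → match
C. '0101100' → match
D. '01001101011' → no match
E. '00010100' → no match
F. '01011011100' → no match
G. '0100111000' → match
Total matched: 3

3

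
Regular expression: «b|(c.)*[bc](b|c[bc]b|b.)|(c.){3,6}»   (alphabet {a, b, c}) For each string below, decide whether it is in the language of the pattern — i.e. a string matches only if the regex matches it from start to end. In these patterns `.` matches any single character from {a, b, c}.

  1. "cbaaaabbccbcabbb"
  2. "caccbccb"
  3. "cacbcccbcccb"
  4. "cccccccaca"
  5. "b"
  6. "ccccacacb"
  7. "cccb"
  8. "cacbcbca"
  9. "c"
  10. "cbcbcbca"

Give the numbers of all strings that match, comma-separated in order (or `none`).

1 → no match
2 → match
3 → match
4 → match
5 → match
6 → no match
7 → match
8 → match
9 → no match
10 → match

2, 3, 4, 5, 7, 8, 10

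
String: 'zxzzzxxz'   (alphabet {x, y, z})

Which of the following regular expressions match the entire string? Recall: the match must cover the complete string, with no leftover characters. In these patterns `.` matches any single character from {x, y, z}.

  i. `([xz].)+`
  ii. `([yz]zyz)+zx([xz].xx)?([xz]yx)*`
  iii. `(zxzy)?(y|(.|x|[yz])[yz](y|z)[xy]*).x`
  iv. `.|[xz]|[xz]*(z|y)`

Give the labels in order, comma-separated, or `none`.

i → match
ii → no match
iii → no match — must end with 'x'
iv → match

i, iv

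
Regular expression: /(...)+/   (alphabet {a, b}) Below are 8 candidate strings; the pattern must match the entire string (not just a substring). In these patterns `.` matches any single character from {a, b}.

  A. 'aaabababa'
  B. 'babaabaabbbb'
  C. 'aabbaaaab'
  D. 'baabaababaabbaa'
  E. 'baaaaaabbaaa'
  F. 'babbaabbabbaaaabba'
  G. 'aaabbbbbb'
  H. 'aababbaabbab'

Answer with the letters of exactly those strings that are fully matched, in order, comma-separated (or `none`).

A. 'aaabababa' → match
B. 'babaabaabbbb' → match
C. 'aabbaaaab' → match
D → match
E. 'baaaaaabbaaa' → match
F → match
G. 'aaabbbbbb' → match
H. 'aababbaabbab' → match

A, B, C, D, E, F, G, H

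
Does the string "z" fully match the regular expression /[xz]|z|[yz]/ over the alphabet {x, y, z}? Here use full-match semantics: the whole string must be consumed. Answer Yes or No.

Yes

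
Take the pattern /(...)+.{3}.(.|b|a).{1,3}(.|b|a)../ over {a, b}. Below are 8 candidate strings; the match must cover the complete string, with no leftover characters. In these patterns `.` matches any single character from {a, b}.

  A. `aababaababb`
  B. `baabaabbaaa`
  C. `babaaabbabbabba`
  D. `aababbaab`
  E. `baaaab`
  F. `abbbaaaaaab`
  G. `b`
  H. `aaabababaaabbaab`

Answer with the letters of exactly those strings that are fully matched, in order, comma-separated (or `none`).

A → no match
B → no match
C → match
D → no match
E → no match
F → no match
G → no match
H → match

C, H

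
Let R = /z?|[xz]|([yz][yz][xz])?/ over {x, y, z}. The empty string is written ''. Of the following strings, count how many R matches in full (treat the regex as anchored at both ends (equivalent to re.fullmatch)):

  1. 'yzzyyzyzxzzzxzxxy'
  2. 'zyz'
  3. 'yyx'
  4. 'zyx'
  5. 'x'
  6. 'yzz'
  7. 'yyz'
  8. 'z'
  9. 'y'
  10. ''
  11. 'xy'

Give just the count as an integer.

1 → no match
2 → match
3 → match
4 → match
5 → match
6 → match
7 → match
8 → match
9 → no match
10 → match
11 → no match
Total matched: 8

8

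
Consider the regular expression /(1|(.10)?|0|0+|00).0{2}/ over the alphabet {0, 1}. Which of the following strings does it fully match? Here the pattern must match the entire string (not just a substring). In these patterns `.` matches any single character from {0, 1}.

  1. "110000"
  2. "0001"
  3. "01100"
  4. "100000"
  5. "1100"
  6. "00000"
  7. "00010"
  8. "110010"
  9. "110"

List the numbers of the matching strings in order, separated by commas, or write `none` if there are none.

1. "110000" → match
2. "0001" → no match — must end with "0"
3. "01100" → no match
4. "100000" → no match
5. "1100" → match
6. "00000" → match
7. "00010" → no match
8. "110010" → no match
9. "110" → no match

1, 5, 6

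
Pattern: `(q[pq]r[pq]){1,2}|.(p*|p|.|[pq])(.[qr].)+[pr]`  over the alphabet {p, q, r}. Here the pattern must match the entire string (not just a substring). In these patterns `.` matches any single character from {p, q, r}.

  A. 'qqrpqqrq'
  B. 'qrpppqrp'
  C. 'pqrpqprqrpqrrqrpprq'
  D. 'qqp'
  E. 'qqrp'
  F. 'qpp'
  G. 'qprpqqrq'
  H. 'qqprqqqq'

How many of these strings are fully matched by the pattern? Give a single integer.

A → match
B → no match
C → no match
D → no match
E → match
F → no match
G → match
H → no match
Total matched: 3

3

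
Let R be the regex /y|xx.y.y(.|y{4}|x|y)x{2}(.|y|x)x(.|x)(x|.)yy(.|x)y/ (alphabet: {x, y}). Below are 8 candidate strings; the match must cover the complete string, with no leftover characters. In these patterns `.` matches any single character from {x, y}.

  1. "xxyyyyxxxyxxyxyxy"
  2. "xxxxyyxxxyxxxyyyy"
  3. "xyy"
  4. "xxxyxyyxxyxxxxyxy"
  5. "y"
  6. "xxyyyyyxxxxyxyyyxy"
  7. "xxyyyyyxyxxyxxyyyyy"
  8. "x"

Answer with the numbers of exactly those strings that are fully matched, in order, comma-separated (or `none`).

5

1 → no match
2 → no match
3 → no match
4 → no match
5 → match
6 → no match
7 → no match
8 → no match — must end with "y"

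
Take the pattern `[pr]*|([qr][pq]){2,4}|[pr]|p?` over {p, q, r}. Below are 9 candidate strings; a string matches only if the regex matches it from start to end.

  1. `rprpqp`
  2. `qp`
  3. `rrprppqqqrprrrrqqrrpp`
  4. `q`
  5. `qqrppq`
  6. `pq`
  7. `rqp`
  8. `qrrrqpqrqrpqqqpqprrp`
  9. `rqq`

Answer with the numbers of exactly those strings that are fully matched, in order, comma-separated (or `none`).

1. `rprpqp` → match
2. `qp` → no match
3 → no match
4. `q` → no match
5. `qqrppq` → no match
6. `pq` → no match
7. `rqp` → no match
8 → no match
9. `rqq` → no match

1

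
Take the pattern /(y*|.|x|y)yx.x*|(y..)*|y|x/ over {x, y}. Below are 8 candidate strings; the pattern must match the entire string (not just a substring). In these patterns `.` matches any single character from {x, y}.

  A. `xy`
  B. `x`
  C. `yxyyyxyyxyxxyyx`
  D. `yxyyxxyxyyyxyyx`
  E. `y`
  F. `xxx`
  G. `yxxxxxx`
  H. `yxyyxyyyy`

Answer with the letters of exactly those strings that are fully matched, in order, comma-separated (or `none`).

A. `xy` → no match
B. `x` → match
C → match
D → match
E. `y` → match
F. `xxx` → no match
G. `yxxxxxx` → match
H. `yxyyxyyyy` → match

B, C, D, E, G, H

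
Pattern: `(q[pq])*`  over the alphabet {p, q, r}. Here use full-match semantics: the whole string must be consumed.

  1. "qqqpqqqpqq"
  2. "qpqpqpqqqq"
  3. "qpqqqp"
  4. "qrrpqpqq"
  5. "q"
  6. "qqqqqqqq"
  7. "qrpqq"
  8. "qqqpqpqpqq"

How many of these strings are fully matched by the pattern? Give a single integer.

1 → match
2 → match
3 → match
4 → no match
5 → no match
6 → match
7 → no match
8 → match
Total matched: 5

5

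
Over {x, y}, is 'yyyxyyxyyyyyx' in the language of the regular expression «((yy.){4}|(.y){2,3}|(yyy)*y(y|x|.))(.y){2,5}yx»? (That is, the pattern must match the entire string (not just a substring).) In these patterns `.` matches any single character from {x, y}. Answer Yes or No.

No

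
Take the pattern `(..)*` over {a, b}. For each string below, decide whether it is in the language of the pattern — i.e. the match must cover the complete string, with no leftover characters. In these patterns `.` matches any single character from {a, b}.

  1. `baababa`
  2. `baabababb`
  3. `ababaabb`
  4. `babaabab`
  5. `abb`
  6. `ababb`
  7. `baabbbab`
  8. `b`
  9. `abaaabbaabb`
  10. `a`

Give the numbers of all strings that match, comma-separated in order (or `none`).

1 → no match
2 → no match
3 → match
4 → match
5 → no match
6 → no match
7 → match
8 → no match
9 → no match
10 → no match

3, 4, 7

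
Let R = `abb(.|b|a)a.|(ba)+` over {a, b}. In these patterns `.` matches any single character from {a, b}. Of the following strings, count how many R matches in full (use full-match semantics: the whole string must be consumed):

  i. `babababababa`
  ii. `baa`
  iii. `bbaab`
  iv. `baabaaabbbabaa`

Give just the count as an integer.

i → match
ii → no match
iii → no match
iv → no match
Total matched: 1

1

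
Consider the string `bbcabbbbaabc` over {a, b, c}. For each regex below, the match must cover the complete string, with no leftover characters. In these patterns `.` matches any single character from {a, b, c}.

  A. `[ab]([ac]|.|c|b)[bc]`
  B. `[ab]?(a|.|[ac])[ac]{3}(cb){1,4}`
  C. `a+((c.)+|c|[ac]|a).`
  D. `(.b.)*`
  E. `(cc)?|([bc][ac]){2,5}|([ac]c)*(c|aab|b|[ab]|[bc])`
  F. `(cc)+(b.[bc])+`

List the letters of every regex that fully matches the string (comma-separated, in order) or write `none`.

D

A → no match
B → no match — must end with `cb`
C → no match — must start with `a`
D → match
E → no match
F → no match — must start with `cc`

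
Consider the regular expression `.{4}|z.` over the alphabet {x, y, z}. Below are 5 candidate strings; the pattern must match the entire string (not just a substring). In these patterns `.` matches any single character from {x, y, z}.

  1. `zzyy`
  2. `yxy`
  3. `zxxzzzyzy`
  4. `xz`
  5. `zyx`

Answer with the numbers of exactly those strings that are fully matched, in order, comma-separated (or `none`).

1

1 → match
2 → no match
3 → no match
4 → no match
5 → no match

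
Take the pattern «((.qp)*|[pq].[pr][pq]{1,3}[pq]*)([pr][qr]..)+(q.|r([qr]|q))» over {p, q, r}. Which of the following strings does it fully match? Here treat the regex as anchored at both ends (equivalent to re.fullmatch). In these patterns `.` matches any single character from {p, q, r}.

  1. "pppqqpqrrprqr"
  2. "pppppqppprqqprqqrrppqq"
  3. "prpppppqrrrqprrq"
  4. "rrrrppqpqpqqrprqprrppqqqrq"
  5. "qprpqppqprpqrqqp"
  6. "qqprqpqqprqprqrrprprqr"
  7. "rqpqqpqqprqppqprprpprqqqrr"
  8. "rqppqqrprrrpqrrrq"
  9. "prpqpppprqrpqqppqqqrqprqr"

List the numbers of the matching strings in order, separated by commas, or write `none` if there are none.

1 → match
2 → match
3 → match
4 → no match
5 → match
6 → match
7 → match
8 → match
9 → match

1, 2, 3, 5, 6, 7, 8, 9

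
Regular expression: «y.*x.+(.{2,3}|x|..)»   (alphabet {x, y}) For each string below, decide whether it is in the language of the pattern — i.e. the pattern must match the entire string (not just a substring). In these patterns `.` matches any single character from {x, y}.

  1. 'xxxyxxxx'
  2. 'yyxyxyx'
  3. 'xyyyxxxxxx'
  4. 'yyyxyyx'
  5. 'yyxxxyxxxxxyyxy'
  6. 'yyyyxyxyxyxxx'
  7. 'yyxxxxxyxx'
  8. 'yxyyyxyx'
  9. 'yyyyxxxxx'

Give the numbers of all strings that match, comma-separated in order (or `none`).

1 → no match — must start with 'y'
2 → match
3 → no match — must start with 'y'
4 → match
5 → match
6 → match
7 → match
8 → match
9 → match

2, 4, 5, 6, 7, 8, 9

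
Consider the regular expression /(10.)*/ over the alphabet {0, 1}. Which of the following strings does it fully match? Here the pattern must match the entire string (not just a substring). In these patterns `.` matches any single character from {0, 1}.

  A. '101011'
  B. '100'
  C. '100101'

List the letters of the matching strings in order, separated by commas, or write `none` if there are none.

A → no match
B → match
C → match

B, C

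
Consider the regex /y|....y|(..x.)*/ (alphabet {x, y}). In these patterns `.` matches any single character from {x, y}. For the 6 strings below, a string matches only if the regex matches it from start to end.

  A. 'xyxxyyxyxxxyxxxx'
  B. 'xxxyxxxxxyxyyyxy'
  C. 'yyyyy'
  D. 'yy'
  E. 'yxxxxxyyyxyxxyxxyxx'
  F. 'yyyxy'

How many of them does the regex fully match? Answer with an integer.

4

A → match
B → match
C → match
D → no match
E → no match
F → match
Total matched: 4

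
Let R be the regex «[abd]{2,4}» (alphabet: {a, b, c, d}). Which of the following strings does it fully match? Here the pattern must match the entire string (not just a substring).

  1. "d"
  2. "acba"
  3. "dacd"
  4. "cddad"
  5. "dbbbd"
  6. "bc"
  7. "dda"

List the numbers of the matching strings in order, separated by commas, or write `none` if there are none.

7

1 → no match
2 → no match
3 → no match
4 → no match
5 → no match
6 → no match
7 → match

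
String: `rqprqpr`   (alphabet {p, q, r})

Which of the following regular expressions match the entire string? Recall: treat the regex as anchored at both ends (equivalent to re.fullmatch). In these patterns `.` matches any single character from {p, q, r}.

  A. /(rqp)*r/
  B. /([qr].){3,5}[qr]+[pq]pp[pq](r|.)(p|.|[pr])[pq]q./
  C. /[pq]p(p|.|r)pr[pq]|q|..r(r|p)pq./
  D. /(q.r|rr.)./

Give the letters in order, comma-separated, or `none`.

A

A → match
B → no match
C → no match
D → no match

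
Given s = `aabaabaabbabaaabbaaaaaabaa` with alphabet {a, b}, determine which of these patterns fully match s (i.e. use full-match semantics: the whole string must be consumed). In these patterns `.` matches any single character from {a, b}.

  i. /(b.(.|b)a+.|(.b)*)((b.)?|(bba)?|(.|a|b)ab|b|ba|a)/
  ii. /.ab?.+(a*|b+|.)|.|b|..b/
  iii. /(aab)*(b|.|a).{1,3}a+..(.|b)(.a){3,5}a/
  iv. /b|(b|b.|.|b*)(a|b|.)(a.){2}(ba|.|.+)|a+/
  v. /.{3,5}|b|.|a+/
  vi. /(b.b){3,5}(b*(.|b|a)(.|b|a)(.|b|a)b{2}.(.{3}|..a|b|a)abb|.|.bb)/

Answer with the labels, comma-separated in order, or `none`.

i → no match
ii → match
iii → match
iv → match
v → no match
vi → no match — must start with `b`

ii, iii, iv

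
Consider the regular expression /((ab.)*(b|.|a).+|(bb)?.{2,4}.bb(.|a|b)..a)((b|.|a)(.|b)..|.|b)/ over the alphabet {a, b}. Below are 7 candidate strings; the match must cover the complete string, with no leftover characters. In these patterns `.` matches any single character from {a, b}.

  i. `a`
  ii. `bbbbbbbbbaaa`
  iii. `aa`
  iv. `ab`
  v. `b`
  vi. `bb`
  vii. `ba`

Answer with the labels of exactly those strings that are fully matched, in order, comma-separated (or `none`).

i. `a` → no match
ii. `bbbbbbbbbaaa` → match
iii. `aa` → no match
iv. `ab` → no match
v. `b` → no match
vi. `bb` → no match
vii. `ba` → no match

ii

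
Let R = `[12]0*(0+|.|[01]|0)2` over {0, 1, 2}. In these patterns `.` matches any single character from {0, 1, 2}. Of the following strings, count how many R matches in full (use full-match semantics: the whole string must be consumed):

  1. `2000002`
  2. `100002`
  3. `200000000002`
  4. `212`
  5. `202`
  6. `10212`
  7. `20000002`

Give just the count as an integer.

6

1 → match
2 → match
3 → match
4 → match
5 → match
6 → no match
7 → match
Total matched: 6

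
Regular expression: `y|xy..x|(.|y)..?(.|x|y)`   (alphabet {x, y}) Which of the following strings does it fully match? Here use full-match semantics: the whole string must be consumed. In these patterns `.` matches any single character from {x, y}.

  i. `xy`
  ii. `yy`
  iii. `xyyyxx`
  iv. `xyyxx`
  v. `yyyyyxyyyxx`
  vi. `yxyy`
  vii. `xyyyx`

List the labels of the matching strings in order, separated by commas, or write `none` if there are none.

iv, vi, vii

i → no match
ii → no match
iii → no match
iv → match
v → no match
vi → match
vii → match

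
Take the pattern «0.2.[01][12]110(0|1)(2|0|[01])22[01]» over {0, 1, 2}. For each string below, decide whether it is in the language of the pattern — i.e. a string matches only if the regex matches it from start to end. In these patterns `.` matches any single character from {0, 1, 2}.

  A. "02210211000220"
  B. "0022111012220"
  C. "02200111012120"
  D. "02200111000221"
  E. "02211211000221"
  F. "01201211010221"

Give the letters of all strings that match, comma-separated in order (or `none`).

A → match
B → no match
C → no match
D → match
E → match
F → match

A, D, E, F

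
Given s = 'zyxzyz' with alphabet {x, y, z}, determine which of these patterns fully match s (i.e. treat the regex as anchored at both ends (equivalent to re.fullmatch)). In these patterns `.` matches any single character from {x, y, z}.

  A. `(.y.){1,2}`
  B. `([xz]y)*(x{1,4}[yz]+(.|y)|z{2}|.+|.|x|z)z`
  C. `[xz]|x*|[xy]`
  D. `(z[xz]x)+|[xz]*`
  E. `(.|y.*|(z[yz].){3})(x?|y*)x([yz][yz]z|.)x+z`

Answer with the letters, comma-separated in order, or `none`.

A → match
B → match
C → no match
D → no match
E → no match — must end with 'xz'

A, B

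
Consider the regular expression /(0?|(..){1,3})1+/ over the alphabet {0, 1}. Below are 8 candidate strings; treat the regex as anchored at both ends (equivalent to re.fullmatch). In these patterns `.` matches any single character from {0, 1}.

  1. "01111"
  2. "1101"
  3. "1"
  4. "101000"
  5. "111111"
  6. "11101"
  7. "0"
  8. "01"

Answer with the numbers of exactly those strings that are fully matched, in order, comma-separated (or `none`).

1. "01111" → match
2. "1101" → no match
3. "1" → match
4. "101000" → no match — must end with "1"
5. "111111" → match
6. "11101" → match
7. "0" → no match — must end with "1"
8. "01" → match

1, 3, 5, 6, 8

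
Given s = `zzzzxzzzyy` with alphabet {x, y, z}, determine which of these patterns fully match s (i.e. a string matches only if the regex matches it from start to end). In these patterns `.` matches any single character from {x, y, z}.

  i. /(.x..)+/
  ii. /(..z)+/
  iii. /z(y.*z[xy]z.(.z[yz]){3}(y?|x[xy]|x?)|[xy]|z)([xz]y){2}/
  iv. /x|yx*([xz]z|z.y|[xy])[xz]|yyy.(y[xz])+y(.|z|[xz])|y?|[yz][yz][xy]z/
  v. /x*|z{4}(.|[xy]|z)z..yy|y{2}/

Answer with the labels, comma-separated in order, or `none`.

i → no match
ii → no match — must end with `z`
iii → no match
iv → no match
v → match

v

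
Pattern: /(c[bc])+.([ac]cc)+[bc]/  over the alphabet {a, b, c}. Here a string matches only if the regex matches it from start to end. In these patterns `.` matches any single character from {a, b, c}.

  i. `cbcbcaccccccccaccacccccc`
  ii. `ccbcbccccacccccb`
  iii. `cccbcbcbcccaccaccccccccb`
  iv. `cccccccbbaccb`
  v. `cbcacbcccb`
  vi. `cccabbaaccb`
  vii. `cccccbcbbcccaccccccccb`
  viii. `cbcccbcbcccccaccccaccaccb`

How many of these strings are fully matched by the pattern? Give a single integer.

i → match
ii → no match
iii → match
iv → match
v → no match
vi → no match
vii → match
viii → no match
Total matched: 4

4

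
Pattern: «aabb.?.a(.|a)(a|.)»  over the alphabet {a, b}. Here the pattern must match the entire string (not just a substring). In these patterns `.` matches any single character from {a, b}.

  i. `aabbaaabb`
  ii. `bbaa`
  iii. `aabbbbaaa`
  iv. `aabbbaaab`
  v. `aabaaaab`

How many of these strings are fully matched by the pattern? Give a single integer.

3

i → match
ii → no match — must start with `aabb`
iii → match
iv → match
v → no match — must start with `aabb`
Total matched: 3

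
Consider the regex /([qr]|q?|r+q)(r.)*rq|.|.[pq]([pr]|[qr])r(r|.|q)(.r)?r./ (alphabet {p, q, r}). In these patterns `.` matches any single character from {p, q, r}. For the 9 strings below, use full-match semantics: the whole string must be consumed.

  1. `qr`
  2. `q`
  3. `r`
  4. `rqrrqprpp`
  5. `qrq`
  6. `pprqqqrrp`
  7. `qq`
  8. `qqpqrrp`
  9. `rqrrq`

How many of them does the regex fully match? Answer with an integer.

1 → no match
2 → match
3 → match
4 → no match
5 → match
6 → no match
7 → no match
8 → no match
9 → no match
Total matched: 3

3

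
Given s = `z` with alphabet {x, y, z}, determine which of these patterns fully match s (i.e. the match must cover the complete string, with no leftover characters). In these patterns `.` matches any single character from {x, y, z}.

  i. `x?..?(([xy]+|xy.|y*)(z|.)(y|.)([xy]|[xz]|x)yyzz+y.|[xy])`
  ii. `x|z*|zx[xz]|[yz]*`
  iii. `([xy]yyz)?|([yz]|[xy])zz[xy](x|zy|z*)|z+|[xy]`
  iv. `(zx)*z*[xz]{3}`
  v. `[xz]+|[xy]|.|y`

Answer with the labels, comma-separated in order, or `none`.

ii, iii, v

i → no match
ii → match
iii → match
iv → no match
v → match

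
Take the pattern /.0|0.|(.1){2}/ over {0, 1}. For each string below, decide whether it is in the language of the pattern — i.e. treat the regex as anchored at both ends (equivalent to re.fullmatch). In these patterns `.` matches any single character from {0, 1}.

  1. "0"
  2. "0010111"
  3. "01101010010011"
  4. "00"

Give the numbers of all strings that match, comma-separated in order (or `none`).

1. "0" → no match
2. "0010111" → no match
3 → no match
4. "00" → match

4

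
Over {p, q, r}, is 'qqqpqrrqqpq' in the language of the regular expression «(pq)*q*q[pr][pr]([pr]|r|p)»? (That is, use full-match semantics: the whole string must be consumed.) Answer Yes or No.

No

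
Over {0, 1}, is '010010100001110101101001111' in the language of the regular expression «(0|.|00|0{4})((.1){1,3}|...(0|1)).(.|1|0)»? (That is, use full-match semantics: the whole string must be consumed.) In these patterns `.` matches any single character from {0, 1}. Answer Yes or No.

No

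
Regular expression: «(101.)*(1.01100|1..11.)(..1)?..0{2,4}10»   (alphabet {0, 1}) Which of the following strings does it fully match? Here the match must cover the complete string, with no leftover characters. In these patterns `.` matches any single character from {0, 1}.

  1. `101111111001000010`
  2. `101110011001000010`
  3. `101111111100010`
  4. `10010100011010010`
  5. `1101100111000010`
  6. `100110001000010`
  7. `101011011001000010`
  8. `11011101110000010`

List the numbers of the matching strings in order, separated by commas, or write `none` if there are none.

1 → match
2 → match
3 → match
4 → no match
5 → match
6 → match
7 → match
8 → match

1, 2, 3, 5, 6, 7, 8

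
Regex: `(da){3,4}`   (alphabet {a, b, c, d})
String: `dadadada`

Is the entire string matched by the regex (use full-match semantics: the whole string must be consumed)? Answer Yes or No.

Yes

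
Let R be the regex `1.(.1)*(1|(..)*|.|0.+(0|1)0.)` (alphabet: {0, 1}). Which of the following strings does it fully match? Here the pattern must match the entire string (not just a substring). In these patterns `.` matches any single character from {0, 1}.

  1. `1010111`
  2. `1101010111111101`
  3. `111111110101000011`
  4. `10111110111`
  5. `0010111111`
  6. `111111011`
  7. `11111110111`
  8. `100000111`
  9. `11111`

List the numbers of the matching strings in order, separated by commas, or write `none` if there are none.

1. `1010111` → no match
2 → match
3 → match
4. `10111110111` → no match
5. `0010111111` → no match — must start with `1`
6. `111111011` → match
7. `11111110111` → no match
8. `100000111` → no match
9. `11111` → match

2, 3, 6, 9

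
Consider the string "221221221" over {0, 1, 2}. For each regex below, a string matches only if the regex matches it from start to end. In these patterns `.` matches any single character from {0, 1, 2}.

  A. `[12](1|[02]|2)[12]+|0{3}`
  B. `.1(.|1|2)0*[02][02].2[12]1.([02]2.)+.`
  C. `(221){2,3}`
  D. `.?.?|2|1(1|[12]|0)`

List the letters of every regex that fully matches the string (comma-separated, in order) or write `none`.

A → match
B → no match
C → match
D → no match

A, C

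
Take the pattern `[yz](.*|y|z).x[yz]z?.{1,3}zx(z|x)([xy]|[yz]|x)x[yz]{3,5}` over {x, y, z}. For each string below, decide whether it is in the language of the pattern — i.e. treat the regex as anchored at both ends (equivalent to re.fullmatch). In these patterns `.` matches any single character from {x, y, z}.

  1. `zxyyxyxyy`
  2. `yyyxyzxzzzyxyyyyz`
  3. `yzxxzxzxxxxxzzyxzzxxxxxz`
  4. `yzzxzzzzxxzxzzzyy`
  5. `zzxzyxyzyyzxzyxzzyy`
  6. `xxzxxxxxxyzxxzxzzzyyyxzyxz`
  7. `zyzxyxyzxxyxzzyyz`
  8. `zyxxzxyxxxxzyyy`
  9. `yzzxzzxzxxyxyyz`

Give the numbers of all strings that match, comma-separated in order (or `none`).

1 → no match
2 → no match
3 → no match
4 → match
5 → match
6 → no match
7 → match
8 → no match
9 → match

4, 5, 7, 9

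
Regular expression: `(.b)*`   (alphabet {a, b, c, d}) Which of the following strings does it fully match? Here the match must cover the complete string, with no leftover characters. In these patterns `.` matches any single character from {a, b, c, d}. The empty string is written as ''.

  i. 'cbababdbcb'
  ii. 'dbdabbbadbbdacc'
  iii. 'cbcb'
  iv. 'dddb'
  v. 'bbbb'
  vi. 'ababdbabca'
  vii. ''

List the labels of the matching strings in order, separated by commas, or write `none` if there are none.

i, iii, v, vii

i. 'cbababdbcb' → match
ii → no match
iii. 'cbcb' → match
iv. 'dddb' → no match
v. 'bbbb' → match
vi. 'ababdbabca' → no match
vii. '' → match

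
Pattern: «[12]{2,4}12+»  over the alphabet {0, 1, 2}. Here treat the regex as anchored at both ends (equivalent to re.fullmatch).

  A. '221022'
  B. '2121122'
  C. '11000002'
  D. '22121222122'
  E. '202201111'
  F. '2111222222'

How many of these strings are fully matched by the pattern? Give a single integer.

2

A. '221022' → no match
B. '2121122' → match
C. '11000002' → no match
D. '22121222122' → no match
E. '202201111' → no match — must end with '2'
F. '2111222222' → match
Total matched: 2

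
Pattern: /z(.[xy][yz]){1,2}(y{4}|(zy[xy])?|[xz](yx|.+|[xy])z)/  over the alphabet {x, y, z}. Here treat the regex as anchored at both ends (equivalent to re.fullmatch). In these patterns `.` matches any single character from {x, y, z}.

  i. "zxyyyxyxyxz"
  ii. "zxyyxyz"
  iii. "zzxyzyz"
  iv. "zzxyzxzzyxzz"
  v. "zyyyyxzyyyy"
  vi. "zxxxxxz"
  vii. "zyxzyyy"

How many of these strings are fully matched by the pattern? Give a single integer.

i → match
ii → match
iii → match
iv → match
v → match
vi → no match
vii → match
Total matched: 6

6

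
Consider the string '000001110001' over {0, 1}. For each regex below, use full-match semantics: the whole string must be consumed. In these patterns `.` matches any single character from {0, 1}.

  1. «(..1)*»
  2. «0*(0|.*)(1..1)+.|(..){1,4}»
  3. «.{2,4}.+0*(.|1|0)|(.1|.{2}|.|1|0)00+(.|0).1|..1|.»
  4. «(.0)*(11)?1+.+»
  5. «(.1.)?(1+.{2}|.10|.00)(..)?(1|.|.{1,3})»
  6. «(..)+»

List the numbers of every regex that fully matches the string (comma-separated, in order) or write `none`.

3, 6

1 → no match
2 → no match
3 → match
4 → no match
5 → no match
6 → match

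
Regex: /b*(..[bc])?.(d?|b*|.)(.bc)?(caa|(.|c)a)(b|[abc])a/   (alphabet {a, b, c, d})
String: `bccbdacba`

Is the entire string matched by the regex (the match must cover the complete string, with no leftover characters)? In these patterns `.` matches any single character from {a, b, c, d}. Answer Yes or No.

No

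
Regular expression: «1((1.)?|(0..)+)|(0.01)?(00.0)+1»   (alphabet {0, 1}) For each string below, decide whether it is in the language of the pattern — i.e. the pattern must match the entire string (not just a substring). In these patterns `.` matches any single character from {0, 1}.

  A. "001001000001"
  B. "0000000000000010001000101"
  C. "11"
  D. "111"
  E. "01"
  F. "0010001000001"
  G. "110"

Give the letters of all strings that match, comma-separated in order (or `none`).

A → no match
B → match
C → no match
D → match
E → no match
F → match
G → match

B, D, F, G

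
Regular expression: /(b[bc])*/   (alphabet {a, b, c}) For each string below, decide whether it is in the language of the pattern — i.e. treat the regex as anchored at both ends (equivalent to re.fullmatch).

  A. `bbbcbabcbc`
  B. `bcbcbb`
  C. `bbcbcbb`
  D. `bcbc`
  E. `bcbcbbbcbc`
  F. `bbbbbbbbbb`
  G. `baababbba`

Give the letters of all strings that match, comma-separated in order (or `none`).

A → no match
B → match
C → no match
D → match
E → match
F → match
G → no match

B, D, E, F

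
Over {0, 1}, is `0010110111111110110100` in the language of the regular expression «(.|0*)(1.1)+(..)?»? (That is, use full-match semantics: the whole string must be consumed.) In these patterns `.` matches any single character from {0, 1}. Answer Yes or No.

Yes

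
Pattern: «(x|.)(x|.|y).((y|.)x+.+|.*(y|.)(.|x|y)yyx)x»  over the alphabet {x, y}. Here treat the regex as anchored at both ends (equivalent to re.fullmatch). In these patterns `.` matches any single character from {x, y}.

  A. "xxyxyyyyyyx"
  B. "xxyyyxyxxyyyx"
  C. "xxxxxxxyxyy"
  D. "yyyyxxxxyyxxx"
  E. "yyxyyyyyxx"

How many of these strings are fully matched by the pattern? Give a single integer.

2

A → no match
B → no match
C → no match — must end with "x"
D → match
E → match
Total matched: 2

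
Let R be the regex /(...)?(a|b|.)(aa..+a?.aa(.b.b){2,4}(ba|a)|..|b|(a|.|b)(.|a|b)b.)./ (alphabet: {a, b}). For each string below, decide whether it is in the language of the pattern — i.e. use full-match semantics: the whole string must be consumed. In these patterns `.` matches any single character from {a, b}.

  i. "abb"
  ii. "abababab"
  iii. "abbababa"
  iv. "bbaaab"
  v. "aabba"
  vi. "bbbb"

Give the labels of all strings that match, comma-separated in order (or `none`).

i, vi

i → match
ii → no match
iii → no match
iv → no match
v → no match
vi → match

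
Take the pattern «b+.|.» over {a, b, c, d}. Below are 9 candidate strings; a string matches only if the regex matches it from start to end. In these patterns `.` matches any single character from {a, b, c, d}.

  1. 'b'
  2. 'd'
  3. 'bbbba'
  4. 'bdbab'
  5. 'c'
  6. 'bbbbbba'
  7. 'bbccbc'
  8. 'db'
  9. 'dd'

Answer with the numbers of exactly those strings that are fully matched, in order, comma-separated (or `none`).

1 → match
2 → match
3 → match
4 → no match
5 → match
6 → match
7 → no match
8 → no match
9 → no match

1, 2, 3, 5, 6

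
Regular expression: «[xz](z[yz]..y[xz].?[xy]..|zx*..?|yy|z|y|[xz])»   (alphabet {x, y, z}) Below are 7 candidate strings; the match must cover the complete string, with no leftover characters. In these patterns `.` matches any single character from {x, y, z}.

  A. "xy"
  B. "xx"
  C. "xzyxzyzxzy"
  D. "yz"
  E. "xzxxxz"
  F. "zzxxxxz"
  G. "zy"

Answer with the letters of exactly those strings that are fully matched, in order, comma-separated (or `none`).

A, B, C, E, F, G

A → match
B → match
C → match
D → no match
E → match
F → match
G → match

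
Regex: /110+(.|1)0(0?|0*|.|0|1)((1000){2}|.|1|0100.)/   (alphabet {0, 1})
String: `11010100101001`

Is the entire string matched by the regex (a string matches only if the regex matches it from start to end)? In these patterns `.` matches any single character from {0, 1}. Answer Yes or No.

No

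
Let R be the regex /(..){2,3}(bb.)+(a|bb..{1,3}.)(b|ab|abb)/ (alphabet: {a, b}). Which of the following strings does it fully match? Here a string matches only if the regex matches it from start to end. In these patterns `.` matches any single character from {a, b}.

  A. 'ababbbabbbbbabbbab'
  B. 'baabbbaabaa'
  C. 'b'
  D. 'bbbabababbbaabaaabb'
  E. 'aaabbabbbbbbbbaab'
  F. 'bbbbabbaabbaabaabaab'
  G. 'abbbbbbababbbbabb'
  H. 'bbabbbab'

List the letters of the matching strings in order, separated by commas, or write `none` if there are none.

A, E

A → match
B → no match
C → no match
D → no match
E → match
F → no match
G → no match
H → no match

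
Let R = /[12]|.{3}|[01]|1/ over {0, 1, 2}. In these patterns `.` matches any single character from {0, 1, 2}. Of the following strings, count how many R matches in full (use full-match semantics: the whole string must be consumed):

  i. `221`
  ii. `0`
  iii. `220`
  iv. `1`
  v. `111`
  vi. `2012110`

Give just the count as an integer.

5

i → match
ii → match
iii → match
iv → match
v → match
vi → no match
Total matched: 5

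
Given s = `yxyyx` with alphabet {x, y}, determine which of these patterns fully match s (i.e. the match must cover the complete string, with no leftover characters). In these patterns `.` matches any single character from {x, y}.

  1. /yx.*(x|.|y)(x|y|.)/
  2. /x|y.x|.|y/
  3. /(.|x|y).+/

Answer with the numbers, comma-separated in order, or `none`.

1 → match
2 → no match
3 → match

1, 3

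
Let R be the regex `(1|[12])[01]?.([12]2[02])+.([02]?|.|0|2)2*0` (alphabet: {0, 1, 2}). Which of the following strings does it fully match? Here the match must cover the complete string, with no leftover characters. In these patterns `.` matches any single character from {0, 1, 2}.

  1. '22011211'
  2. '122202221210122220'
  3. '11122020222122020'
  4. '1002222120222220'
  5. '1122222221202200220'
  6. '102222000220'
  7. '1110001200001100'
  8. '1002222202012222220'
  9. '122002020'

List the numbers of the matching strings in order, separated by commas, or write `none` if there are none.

1 → no match — must end with '0'
2 → no match
3 → no match
4 → no match
5 → match
6 → no match
7 → no match
8 → no match
9 → no match

5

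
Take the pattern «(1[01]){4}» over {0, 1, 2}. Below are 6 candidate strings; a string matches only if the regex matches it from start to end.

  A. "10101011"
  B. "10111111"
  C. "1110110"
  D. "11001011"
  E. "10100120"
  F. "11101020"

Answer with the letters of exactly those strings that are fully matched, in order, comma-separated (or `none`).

A. "10101011" → match
B. "10111111" → match
C. "1110110" → no match
D. "11001011" → no match
E. "10100120" → no match
F. "11101020" → no match

A, B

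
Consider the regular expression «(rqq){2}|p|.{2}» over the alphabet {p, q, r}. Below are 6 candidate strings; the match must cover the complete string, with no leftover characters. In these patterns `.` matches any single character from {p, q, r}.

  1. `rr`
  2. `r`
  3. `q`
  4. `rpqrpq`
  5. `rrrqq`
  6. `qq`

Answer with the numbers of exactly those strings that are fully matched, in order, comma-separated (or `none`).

1. `rr` → match
2. `r` → no match
3. `q` → no match
4. `rpqrpq` → no match
5. `rrrqq` → no match
6. `qq` → match

1, 6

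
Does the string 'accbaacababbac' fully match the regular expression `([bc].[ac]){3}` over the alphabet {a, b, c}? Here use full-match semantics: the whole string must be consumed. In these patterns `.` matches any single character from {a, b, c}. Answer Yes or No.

No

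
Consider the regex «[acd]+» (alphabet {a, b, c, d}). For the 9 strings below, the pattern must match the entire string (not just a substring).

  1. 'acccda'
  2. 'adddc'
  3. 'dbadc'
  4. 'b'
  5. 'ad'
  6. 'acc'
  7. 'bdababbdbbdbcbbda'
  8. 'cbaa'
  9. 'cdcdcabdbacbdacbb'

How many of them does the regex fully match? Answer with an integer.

4

1 → match
2 → match
3 → no match
4 → no match
5 → match
6 → match
7 → no match
8 → no match
9 → no match
Total matched: 4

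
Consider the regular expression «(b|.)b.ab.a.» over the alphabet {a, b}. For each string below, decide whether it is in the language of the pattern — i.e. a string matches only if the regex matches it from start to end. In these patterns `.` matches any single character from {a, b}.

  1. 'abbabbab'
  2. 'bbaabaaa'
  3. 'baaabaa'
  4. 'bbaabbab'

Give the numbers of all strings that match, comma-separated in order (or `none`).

1. 'abbabbab' → match
2. 'bbaabaaa' → match
3. 'baaabaa' → no match
4. 'bbaabbab' → match

1, 2, 4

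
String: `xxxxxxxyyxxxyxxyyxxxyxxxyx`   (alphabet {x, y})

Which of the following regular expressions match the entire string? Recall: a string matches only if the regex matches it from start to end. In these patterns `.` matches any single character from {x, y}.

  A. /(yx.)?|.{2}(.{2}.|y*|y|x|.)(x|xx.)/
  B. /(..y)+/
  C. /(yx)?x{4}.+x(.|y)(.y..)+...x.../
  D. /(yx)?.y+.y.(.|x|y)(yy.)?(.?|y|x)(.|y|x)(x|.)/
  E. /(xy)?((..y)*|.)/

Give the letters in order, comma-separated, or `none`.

C

A → no match
B → no match — must end with `y`
C → match
D → no match
E → no match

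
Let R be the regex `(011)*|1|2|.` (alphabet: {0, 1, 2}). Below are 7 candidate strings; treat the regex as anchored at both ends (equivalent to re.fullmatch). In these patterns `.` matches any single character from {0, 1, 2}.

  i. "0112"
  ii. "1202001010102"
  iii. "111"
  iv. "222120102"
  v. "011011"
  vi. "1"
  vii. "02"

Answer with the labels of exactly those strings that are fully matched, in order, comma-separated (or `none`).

v, vi

i → no match
ii → no match
iii → no match
iv → no match
v → match
vi → match
vii → no match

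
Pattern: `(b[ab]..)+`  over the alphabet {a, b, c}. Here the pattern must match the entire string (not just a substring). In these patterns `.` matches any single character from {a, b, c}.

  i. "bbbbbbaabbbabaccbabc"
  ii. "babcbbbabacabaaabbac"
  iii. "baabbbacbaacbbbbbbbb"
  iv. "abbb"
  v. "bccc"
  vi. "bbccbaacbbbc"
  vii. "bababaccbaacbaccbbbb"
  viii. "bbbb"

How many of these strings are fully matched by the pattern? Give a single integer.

6

i → match
ii → match
iii → match
iv → no match — must start with "b"
v → no match
vi → match
vii → match
viii → match
Total matched: 6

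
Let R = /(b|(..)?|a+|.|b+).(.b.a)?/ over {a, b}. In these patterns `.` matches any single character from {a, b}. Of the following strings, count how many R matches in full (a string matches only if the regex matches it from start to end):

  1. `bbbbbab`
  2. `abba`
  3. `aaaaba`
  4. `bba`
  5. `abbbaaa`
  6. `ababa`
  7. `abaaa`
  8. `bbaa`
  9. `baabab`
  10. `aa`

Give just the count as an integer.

1 → no match
2 → no match
3 → no match
4 → match
5 → no match
6 → no match
7 → no match
8 → no match
9 → no match
10 → match
Total matched: 2

2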